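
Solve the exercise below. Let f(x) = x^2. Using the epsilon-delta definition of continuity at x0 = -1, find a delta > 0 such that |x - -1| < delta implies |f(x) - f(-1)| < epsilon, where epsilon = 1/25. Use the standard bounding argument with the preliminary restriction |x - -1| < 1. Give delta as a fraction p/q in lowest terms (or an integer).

Factor: |x^2 - (-1)^2| = |x - -1| * |x + -1|.
Impose |x - -1| < 1 first. Then |x + -1| = |(x - -1) + 2*(-1)| <= |x - -1| + 2*|-1| < 1 + 2 = 3.
So |x^2 - (-1)^2| < delta * 3.
We need delta * 3 <= 1/25, i.e. delta <= 1/25/3 = 1/75.
Since 1/75 < 1, this is tighter than 1; take delta = 1/75.
So delta = 1/75 works.

1/75


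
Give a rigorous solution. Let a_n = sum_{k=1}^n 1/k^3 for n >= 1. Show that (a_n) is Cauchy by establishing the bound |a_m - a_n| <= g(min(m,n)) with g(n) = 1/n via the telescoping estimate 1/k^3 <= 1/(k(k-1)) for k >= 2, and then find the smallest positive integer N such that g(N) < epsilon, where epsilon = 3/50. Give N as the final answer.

For m > n >= 1: |a_m - a_n| = sum_{k=n+1}^m 1/k^3.
Use 1/k^3 <= 1/(k(k-1)) = 1/(k-1) - 1/k for k >= 2 (which holds since k^3 >= k^2 >= k(k-1) for k >= 2):
sum_{k=n+1}^m 1/k^3 <= sum_{k=n+1}^m (1/(k-1) - 1/k) = 1/n - 1/m <= 1/n.
By symmetry the same bound holds with n,m swapped, so |a_m - a_n| <= 1/min(m,n) = g(min(m,n)). Since g(n) -> 0, (a_n) is Cauchy.
Now solve g(N) < 3/50: 1/N < 3/50 <=> N > 1/(3/50) = 50/3.
The smallest integer strictly greater than 50/3 is N = 17.
Check: g(17) = 1/17 < 3/50; g(16) = 1/16 >= 3/50. So N = 17.

17


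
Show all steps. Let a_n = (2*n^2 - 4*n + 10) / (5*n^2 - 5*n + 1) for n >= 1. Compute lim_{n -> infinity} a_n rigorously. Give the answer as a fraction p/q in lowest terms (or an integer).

Divide numerator and denominator by n^2, the highest power:
numerator / n^2 = 2 - 4/n + 10/n^2
denominator / n^2 = 5 - 5/n + n^(-2)
As n -> infinity, all terms of the form c/n^k (k >= 1) tend to 0.
So numerator / n^2 -> 2 and denominator / n^2 -> 5.
Therefore lim a_n = 2/5.

2/5


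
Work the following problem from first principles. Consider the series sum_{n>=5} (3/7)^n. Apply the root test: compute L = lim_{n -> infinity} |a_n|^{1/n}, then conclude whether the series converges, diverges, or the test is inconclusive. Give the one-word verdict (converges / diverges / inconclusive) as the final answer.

Let a_n denote the general term. Form |a_n|^(1/n) and simplify:
|a_n|^(1/n) = 3/7
Take the limit as n -> infinity: L = 3/7.
Since L = 3/7 < 1, the root test implies convergence.

converges


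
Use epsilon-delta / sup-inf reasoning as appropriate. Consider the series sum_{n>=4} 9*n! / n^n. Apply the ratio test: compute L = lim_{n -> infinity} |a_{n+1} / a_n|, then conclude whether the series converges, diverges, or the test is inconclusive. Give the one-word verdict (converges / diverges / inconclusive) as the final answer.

Let a_n denote the general term. Form the ratio a_{n+1}/a_n and simplify:
a_{n+1}/a_n = (n/(n + 1))^n
Take the limit as n -> infinity: L = exp(-1).
Since L = exp(-1) < 1, the ratio test implies the series converges.

converges


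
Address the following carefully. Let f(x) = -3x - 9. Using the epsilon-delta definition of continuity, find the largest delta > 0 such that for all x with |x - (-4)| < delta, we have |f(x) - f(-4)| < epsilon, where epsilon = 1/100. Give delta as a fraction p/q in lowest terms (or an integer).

We compute f(-4) = -3*(-4) - 9 = 3.
|f(x) - f(-4)| = |-3x - 9 - (3)| = |-3(x - (-4))| = 3|x - (-4)|.
We need 3|x - (-4)| < 1/100, i.e. |x - (-4)| < 1/100 / 3 = 1/300.
So any delta <= 1/300 works. Conversely, if delta > 1/300, then x = -4 + 1/300 satisfies |x - (-4)| = 1/300 < delta but |f(x) - f(-4)| = 3 * 1/300 = 1/100, which is not < 1/100; so no larger delta works.
Hence the largest such delta is 1/300.

1/300


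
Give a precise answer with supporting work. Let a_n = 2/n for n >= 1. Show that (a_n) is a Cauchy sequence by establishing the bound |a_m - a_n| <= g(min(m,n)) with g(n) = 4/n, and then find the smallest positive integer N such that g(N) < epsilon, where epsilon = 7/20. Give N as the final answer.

For any m, n >= 1, by the triangle inequality:
|a_m - a_n| = |2/m - 2/n| <= 2*1/m + 2*1/n <= 4/min(m,n).
So g(n) = 4/n bounds the Cauchy difference. Since g(n) -> 0, (a_n) is Cauchy.
Now solve g(N) < 7/20: 4/N < 7/20 <=> N > 4 / (7/20) = 80/7.
The smallest integer strictly greater than 80/7 is N = 12.
Check: g(12) = 4/12 = 1/3 < 7/20; g(11) = 4/11 >= 7/20. So N = 12.

12


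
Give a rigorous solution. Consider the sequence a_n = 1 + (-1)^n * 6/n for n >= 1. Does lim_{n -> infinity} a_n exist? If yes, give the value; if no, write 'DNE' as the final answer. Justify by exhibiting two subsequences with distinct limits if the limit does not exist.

Examine the behaviour of a_n along subsequences.
Even-n subsequence a_{2k} = 1 + 6/(2k) -> 1. Odd-n subsequence a_{2k+1} = 1 - 6/(2k+1) -> 1. Both tend to 1, which suggests the limit is 1; verify directly.
|a_n - 1| = |(-1)^n * 6/n| = 6/n for every n >= 1.
Given epsilon > 0, choose a positive integer N > 6/epsilon. Then for all n >= N, |a_n - 1| = 6/n <= 6/N < epsilon.
So by the definition of the limit, lim a_n exists and equals 1.

1


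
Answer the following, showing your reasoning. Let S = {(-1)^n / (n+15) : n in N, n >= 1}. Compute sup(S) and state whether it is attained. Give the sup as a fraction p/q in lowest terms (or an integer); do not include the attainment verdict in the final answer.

Analysis:
- Values: -1/16, 1/17, -1/18, 1/19, -1/20, ...
- Positive terms (even n): 1/(2+15), 1/(4+15), ... decreasing -> max = 1/17 (n=2).
- Negative terms (odd n): -1/(1+15), -1/(3+15), ... increasing -> min = -1/16 (n=1).
- So sup = 1/17 (attained at n=2); inf = -1/16 (attained at n=1).
Conclusion: sup(S) = 1/17, attained in S.

1/17


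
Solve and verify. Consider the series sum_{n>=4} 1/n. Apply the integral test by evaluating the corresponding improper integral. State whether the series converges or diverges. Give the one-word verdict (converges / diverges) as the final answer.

Let f(x) = 1/x. Then f is positive, continuous, and decreasing on [4, infinity), so the integral test applies.
Compute the improper integral int_{4}^infinity f(x) dx:
  antiderivative F(x) = log(x).
  As x -> infinity, log(x) -> infinity.
  So int = infinity - log(4) = infinity. By the integral test, the series diverges.

diverges


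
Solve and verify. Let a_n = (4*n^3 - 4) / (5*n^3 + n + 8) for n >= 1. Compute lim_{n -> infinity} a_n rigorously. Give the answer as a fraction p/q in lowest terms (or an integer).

Divide numerator and denominator by n^3, the highest power:
numerator / n^3 = 4 - 4/n^3
denominator / n^3 = 5 + n^(-2) + 8/n^3
As n -> infinity, all terms of the form c/n^k (k >= 1) tend to 0.
So numerator / n^3 -> 4 and denominator / n^3 -> 5.
Therefore lim a_n = 4/5.

4/5


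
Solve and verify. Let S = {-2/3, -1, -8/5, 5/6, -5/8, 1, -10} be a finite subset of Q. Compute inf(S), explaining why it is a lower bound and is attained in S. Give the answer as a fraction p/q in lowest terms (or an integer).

S is finite, so inf(S) = min(S).
Sorted increasing:
-10, -8/5, -1, -2/3, -5/8, 5/6, 1
The extremum is -10.
For every x in S, x >= -10. And -10 is in S, so it is attained.
Therefore inf(S) = -10.

-10


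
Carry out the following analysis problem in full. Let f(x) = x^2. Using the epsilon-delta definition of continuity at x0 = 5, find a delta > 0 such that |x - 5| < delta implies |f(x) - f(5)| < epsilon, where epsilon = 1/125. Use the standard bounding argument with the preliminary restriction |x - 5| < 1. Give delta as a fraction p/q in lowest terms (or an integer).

Factor: |x^2 - (5)^2| = |x - 5| * |x + 5|.
Impose |x - 5| < 1 first. Then |x + 5| = |(x - 5) + 2*(5)| <= |x - 5| + 2*|5| < 1 + 10 = 11.
So |x^2 - (5)^2| < delta * 11.
We need delta * 11 <= 1/125, i.e. delta <= 1/125/11 = 1/1375.
Since 1/1375 < 1, this is tighter than 1; take delta = 1/1375.
So delta = 1/1375 works.

1/1375


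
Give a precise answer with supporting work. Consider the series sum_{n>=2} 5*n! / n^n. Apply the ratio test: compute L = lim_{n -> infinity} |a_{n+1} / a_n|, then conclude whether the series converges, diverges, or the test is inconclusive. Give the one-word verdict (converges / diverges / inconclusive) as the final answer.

Let a_n denote the general term. Form the ratio a_{n+1}/a_n and simplify:
a_{n+1}/a_n = (n/(n + 1))^n
Take the limit as n -> infinity: L = exp(-1).
Since L = exp(-1) < 1, the ratio test implies the series converges.

converges


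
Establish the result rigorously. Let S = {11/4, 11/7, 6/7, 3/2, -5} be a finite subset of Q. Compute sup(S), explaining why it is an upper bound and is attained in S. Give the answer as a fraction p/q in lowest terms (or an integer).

S is finite, so sup(S) = max(S).
Sorted decreasing:
11/4, 11/7, 3/2, 6/7, -5
The extremum is 11/4.
For every x in S, x <= 11/4. And 11/4 is in S, so it is attained.
Therefore sup(S) = 11/4.

11/4


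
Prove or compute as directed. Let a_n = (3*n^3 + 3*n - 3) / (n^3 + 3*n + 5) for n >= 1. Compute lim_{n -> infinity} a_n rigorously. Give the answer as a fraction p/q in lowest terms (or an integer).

Divide numerator and denominator by n^3, the highest power:
numerator / n^3 = 3 + 3/n^2 - 3/n^3
denominator / n^3 = 1 + 3/n^2 + 5/n^3
As n -> infinity, all terms of the form c/n^k (k >= 1) tend to 0.
So numerator / n^3 -> 3 and denominator / n^3 -> 1.
Therefore lim a_n = 3.

3


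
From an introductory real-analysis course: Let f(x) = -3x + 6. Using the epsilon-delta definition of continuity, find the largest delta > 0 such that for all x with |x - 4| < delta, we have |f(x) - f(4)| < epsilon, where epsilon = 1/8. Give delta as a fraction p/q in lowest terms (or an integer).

We compute f(4) = -3*(4) + 6 = -6.
|f(x) - f(4)| = |-3x + 6 - (-6)| = |-3(x - 4)| = 3|x - 4|.
We need 3|x - 4| < 1/8, i.e. |x - 4| < 1/8 / 3 = 1/24.
So any delta <= 1/24 works. Conversely, if delta > 1/24, then x = 4 + 1/24 satisfies |x - 4| = 1/24 < delta but |f(x) - f(4)| = 3 * 1/24 = 1/8, which is not < 1/8; so no larger delta works.
Hence the largest such delta is 1/24.

1/24


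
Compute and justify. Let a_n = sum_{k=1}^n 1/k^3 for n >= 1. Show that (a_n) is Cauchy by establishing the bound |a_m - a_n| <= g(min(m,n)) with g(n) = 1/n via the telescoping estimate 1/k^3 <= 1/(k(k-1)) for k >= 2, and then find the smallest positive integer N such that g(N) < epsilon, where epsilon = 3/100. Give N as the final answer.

For m > n >= 1: |a_m - a_n| = sum_{k=n+1}^m 1/k^3.
Use 1/k^3 <= 1/(k(k-1)) = 1/(k-1) - 1/k for k >= 2 (which holds since k^3 >= k^2 >= k(k-1) for k >= 2):
sum_{k=n+1}^m 1/k^3 <= sum_{k=n+1}^m (1/(k-1) - 1/k) = 1/n - 1/m <= 1/n.
By symmetry the same bound holds with n,m swapped, so |a_m - a_n| <= 1/min(m,n) = g(min(m,n)). Since g(n) -> 0, (a_n) is Cauchy.
Now solve g(N) < 3/100: 1/N < 3/100 <=> N > 1/(3/100) = 100/3.
The smallest integer strictly greater than 100/3 is N = 34.
Check: g(34) = 1/34 < 3/100; g(33) = 1/33 >= 3/100. So N = 34.

34


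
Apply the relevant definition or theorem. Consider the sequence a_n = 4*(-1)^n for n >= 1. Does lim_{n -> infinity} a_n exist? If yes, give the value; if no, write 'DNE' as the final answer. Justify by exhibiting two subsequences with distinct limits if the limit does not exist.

Examine the behaviour of a_n along subsequences.
Even-n subsequence a_{2k} = 4 -> 4. Odd-n subsequence a_{2k+1} = -4 -> -4.
Since these two subsequential limits are 4 and -4, distinct, the full sequence cannot converge (a convergent sequence has all subsequences tending to the same limit). So lim a_n does not exist.

DNE


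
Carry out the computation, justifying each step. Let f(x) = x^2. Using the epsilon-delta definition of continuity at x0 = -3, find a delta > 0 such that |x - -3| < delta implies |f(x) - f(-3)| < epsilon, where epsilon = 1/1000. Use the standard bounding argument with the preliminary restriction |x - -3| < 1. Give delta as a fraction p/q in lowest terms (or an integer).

Factor: |x^2 - (-3)^2| = |x - -3| * |x + -3|.
Impose |x - -3| < 1 first. Then |x + -3| = |(x - -3) + 2*(-3)| <= |x - -3| + 2*|-3| < 1 + 6 = 7.
So |x^2 - (-3)^2| < delta * 7.
We need delta * 7 <= 1/1000, i.e. delta <= 1/1000/7 = 1/7000.
Since 1/7000 < 1, this is tighter than 1; take delta = 1/7000.
So delta = 1/7000 works.

1/7000


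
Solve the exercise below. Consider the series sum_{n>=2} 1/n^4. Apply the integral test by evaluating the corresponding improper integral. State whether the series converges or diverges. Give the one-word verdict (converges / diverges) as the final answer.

Let f(x) = x^(-4). Then f is positive, continuous, and decreasing on [2, infinity), so the integral test applies.
Compute the improper integral int_{2}^infinity f(x) dx:
  antiderivative F(x) = -1/(3*x^3).
  As x -> infinity, F(x) -> 0 (since p = 4 > 1).
  So int = F(infinity) - F(2) = 0 - (-1/24) = 1/24.
  Finite, so by the integral test, the series converges.

converges


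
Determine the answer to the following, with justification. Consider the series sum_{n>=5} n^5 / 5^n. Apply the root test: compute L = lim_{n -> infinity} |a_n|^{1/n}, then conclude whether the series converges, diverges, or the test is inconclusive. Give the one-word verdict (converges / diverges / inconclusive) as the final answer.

Let a_n denote the general term. Form |a_n|^(1/n) and simplify:
|a_n|^(1/n) = n^(5/n)/5
Take the limit as n -> infinity: L = 1/5.
Since L = 1/5 < 1, the root test implies convergence.

converges


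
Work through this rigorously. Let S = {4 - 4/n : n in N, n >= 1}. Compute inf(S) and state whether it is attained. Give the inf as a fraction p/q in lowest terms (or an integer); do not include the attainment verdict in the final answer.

Analysis:
- Values: 0, 2, 8/3, 3, ... strictly increasing.
- Minimum is 0 (n=1); inf = 0 (attained).
- 4 - 4/n -> 4 from below; sup = 4, not attained.
Conclusion: inf(S) = 0, attained in S.

0


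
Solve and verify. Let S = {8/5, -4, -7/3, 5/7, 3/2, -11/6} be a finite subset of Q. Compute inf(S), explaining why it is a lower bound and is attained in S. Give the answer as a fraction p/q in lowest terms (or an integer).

S is finite, so inf(S) = min(S).
Sorted increasing:
-4, -7/3, -11/6, 5/7, 3/2, 8/5
The extremum is -4.
For every x in S, x >= -4. And -4 is in S, so it is attained.
Therefore inf(S) = -4.

-4


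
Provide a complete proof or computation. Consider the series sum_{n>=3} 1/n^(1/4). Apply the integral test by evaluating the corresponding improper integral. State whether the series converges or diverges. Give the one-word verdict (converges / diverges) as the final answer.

Let f(x) = x^(-1/4). Then f is positive, continuous, and decreasing on [3, infinity), so the integral test applies.
Compute the improper integral int_{3}^infinity f(x) dx:
  antiderivative F(x) = 4*x^(3/4)/3.
  As x -> infinity, F(x) -> infinity (since p = 1/4 < 1).
  So the integral diverges. By the integral test, the series diverges.

diverges


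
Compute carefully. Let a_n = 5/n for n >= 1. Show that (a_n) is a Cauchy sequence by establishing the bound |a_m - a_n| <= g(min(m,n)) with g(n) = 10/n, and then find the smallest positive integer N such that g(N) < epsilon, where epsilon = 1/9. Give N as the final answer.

For any m, n >= 1, by the triangle inequality:
|a_m - a_n| = |5/m - 5/n| <= 5*1/m + 5*1/n <= 10/min(m,n).
So g(n) = 10/n bounds the Cauchy difference. Since g(n) -> 0, (a_n) is Cauchy.
Now solve g(N) < 1/9: 10/N < 1/9 <=> N > 10 / (1/9) = 90.
The smallest integer strictly greater than 90 is N = 91.
Check: g(91) = 10/91 = 10/91 < 1/9; g(90) = 1/9 >= 1/9. So N = 91.

91


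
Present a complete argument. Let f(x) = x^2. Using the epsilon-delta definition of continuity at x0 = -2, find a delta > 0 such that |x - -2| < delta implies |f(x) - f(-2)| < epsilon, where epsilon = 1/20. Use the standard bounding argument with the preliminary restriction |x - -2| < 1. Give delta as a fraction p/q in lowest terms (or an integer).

Factor: |x^2 - (-2)^2| = |x - -2| * |x + -2|.
Impose |x - -2| < 1 first. Then |x + -2| = |(x - -2) + 2*(-2)| <= |x - -2| + 2*|-2| < 1 + 4 = 5.
So |x^2 - (-2)^2| < delta * 5.
We need delta * 5 <= 1/20, i.e. delta <= 1/20/5 = 1/100.
Since 1/100 < 1, this is tighter than 1; take delta = 1/100.
So delta = 1/100 works.

1/100


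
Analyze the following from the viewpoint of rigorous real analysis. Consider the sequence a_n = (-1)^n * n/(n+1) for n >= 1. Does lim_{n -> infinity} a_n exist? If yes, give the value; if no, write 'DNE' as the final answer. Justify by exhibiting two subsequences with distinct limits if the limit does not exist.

Examine the behaviour of a_n along subsequences.
a_{2k} = 2k/(2k+1) -> 1. a_{2k+1} = -(2k+1)/(2k+2) -> -1.
Since these two subsequential limits are 1 and -1, distinct, the full sequence cannot converge (a convergent sequence has all subsequences tending to the same limit). So lim a_n does not exist.

DNE


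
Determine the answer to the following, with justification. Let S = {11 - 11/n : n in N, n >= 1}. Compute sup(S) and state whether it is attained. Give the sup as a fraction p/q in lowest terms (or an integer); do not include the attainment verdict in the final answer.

Analysis:
- Values: 0, 11/2, 22/3, 33/4, ... strictly increasing.
- Minimum is 0 (n=1); inf = 0 (attained).
- 11 - 11/n -> 11 from below; sup = 11, not attained.
Conclusion: sup(S) = 11, not attained in S.

11


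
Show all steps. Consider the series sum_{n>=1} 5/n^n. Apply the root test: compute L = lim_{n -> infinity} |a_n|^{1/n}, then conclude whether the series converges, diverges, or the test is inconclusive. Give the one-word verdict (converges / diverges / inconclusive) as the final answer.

Let a_n denote the general term. Form |a_n|^(1/n) and simplify:
|a_n|^(1/n) = 5^(1/n)/n
Take the limit as n -> infinity: L = 0.
Since L = 0 < 1, the root test implies convergence.

converges


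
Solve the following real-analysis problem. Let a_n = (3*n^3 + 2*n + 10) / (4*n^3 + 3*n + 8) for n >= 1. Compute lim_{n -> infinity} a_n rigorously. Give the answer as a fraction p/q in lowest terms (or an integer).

Divide numerator and denominator by n^3, the highest power:
numerator / n^3 = 3 + 2/n^2 + 10/n^3
denominator / n^3 = 4 + 3/n^2 + 8/n^3
As n -> infinity, all terms of the form c/n^k (k >= 1) tend to 0.
So numerator / n^3 -> 3 and denominator / n^3 -> 4.
Therefore lim a_n = 3/4.

3/4


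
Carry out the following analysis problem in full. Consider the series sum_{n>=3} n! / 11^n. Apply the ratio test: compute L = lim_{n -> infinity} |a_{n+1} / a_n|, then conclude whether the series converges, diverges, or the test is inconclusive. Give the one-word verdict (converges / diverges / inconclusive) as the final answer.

Let a_n denote the general term. Form the ratio a_{n+1}/a_n and simplify:
a_{n+1}/a_n = n/11 + 1/11
Take the limit as n -> infinity: L = infinity.
Since L = infinity > 1 (or L = infinity), the ratio test implies the series diverges.

diverges


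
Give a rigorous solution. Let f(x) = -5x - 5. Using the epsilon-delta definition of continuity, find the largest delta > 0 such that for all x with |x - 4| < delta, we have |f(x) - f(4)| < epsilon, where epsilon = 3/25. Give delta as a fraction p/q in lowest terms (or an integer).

We compute f(4) = -5*(4) - 5 = -25.
|f(x) - f(4)| = |-5x - 5 - (-25)| = |-5(x - 4)| = 5|x - 4|.
We need 5|x - 4| < 3/25, i.e. |x - 4| < 3/25 / 5 = 3/125.
So any delta <= 3/125 works. Conversely, if delta > 3/125, then x = 4 + 3/125 satisfies |x - 4| = 3/125 < delta but |f(x) - f(4)| = 5 * 3/125 = 3/25, which is not < 3/25; so no larger delta works.
Hence the largest such delta is 3/125.

3/125


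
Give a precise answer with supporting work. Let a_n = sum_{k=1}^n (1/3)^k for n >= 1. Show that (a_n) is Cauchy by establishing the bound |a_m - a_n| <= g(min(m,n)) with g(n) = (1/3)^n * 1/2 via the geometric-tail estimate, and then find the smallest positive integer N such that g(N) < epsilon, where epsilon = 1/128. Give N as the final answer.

For m > n >= 1: |a_m - a_n| = sum_{k=n+1}^m (1/3)^k < sum_{k=n+1}^infinity (1/3)^k = (1/3)^(n+1) / (1 - 1/3) = (1/3)^n * (1/3) * (3/2) = (1/3)^n * 1/2.
So g(n) = (1/3)^n / 2. Since g(n) -> 0, (a_n) is Cauchy.
Now solve g(N) < 1/128: (1/3)^N / 2 < 1/128 <=> 3^N > 1 / (2 * 1/128) = 64.
Check powers of 3: 3^3 = 27 <= 64, 3^4 = 81 > 64.
So the smallest such N is 4. Check: g(4) = 1/(2 * 81) = 1/162 < 1/128.

4


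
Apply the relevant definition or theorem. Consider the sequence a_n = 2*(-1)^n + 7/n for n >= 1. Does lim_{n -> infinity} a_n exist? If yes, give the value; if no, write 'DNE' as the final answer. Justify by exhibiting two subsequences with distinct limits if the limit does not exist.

Examine the behaviour of a_n along subsequences.
a_{2k} = 2 + 7/(2k) -> 2. a_{2k+1} = -2 + 7/(2k+1) -> -2.
Since these two subsequential limits are 2 and -2, distinct, the full sequence cannot converge (a convergent sequence has all subsequences tending to the same limit). So lim a_n does not exist.

DNE


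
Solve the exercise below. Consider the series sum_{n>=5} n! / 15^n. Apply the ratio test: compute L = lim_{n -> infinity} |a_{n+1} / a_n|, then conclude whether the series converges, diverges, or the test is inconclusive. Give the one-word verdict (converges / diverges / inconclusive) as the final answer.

Let a_n denote the general term. Form the ratio a_{n+1}/a_n and simplify:
a_{n+1}/a_n = n/15 + 1/15
Take the limit as n -> infinity: L = infinity.
Since L = infinity > 1 (or L = infinity), the ratio test implies the series diverges.

diverges


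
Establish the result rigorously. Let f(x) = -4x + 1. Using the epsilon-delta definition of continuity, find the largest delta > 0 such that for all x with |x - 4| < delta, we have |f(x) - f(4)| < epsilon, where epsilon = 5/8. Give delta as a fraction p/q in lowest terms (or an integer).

We compute f(4) = -4*(4) + 1 = -15.
|f(x) - f(4)| = |-4x + 1 - (-15)| = |-4(x - 4)| = 4|x - 4|.
We need 4|x - 4| < 5/8, i.e. |x - 4| < 5/8 / 4 = 5/32.
So any delta <= 5/32 works. Conversely, if delta > 5/32, then x = 4 + 5/32 satisfies |x - 4| = 5/32 < delta but |f(x) - f(4)| = 4 * 5/32 = 5/8, which is not < 5/8; so no larger delta works.
Hence the largest such delta is 5/32.

5/32


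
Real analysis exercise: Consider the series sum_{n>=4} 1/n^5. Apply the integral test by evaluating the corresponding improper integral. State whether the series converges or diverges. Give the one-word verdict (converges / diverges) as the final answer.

Let f(x) = x^(-5). Then f is positive, continuous, and decreasing on [4, infinity), so the integral test applies.
Compute the improper integral int_{4}^infinity f(x) dx:
  antiderivative F(x) = -1/(4*x^4).
  As x -> infinity, F(x) -> 0 (since p = 5 > 1).
  So int = F(infinity) - F(4) = 0 - (-1/1024) = 1/1024.
  Finite, so by the integral test, the series converges.

converges


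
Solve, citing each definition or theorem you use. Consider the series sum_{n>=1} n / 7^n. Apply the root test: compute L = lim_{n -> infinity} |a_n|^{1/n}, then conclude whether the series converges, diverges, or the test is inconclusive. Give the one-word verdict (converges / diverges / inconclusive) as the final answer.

Let a_n denote the general term. Form |a_n|^(1/n) and simplify:
|a_n|^(1/n) = n^(1/n)/7
Take the limit as n -> infinity: L = 1/7.
Since L = 1/7 < 1, the root test implies convergence.

converges


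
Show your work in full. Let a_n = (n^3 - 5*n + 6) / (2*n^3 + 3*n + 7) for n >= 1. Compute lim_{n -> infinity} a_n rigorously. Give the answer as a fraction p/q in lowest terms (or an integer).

Divide numerator and denominator by n^3, the highest power:
numerator / n^3 = 1 - 5/n^2 + 6/n^3
denominator / n^3 = 2 + 3/n^2 + 7/n^3
As n -> infinity, all terms of the form c/n^k (k >= 1) tend to 0.
So numerator / n^3 -> 1 and denominator / n^3 -> 2.
Therefore lim a_n = 1/2.

1/2


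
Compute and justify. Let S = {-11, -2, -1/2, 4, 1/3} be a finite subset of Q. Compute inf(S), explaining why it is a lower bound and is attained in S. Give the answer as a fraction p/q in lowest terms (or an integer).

S is finite, so inf(S) = min(S).
Sorted increasing:
-11, -2, -1/2, 1/3, 4
The extremum is -11.
For every x in S, x >= -11. And -11 is in S, so it is attained.
Therefore inf(S) = -11.

-11


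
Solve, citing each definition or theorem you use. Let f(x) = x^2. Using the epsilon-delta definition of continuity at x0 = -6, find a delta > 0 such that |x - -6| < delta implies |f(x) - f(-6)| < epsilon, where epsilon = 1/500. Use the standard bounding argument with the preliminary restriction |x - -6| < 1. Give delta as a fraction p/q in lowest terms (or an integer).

Factor: |x^2 - (-6)^2| = |x - -6| * |x + -6|.
Impose |x - -6| < 1 first. Then |x + -6| = |(x - -6) + 2*(-6)| <= |x - -6| + 2*|-6| < 1 + 12 = 13.
So |x^2 - (-6)^2| < delta * 13.
We need delta * 13 <= 1/500, i.e. delta <= 1/500/13 = 1/6500.
Since 1/6500 < 1, this is tighter than 1; take delta = 1/6500.
So delta = 1/6500 works.

1/6500


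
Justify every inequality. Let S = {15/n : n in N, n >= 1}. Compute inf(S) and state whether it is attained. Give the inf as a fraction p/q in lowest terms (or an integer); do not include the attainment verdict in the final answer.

Analysis:
- Values: 15, 15/2, 5, 15/4, ... strictly decreasing.
- The maximum is 15 (n=1); sup = 15 (attained).
- The set is bounded below by 0; 15/n -> 0 so 0 is the greatest lower bound.
- 0 is not in the set, so inf = 0 is not attained.
Conclusion: inf(S) = 0, not attained in S.

0


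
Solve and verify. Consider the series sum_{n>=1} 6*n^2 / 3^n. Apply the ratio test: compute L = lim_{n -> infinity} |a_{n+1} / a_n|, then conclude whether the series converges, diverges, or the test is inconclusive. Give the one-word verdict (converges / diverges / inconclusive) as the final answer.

Let a_n denote the general term. Form the ratio a_{n+1}/a_n and simplify:
a_{n+1}/a_n = (n + 1)^2/(3*n^2)
Take the limit as n -> infinity: L = 1/3.
Since L = 1/3 < 1, the ratio test implies the series converges.

converges


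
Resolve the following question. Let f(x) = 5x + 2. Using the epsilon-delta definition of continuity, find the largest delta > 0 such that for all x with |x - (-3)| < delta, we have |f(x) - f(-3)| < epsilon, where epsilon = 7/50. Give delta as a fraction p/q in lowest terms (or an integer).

We compute f(-3) = 5*(-3) + 2 = -13.
|f(x) - f(-3)| = |5x + 2 - (-13)| = |5(x - (-3))| = 5|x - (-3)|.
We need 5|x - (-3)| < 7/50, i.e. |x - (-3)| < 7/50 / 5 = 7/250.
So any delta <= 7/250 works. Conversely, if delta > 7/250, then x = -3 + 7/250 satisfies |x - (-3)| = 7/250 < delta but |f(x) - f(-3)| = 5 * 7/250 = 7/50, which is not < 7/50; so no larger delta works.
Hence the largest such delta is 7/250.

7/250


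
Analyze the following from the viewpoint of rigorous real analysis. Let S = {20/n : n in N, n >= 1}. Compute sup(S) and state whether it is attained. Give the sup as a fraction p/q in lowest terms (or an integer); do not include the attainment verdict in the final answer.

Analysis:
- Values: 20, 10, 20/3, 5, ... strictly decreasing.
- The maximum is 20 (n=1); sup = 20 (attained).
- The set is bounded below by 0; 20/n -> 0 so 0 is the greatest lower bound.
- 0 is not in the set, so inf = 0 is not attained.
Conclusion: sup(S) = 20, attained in S.

20


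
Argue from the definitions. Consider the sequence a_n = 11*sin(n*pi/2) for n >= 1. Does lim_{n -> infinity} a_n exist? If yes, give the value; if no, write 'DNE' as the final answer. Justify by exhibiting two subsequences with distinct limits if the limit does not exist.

Examine the behaviour of a_n along subsequences.
a_{4k+1} = 11*sin(pi/2 + 2k*pi) = 11 -> 11. a_{4k+3} = 11*sin(3pi/2 + 2k*pi) = -11 -> -11.
Since these two subsequential limits are 11 and -11, distinct, the full sequence cannot converge (a convergent sequence has all subsequences tending to the same limit). So lim a_n does not exist.

DNE


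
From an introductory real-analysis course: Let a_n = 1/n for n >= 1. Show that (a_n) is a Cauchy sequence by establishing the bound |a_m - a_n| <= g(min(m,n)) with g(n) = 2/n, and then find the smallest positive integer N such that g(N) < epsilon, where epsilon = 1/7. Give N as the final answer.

For any m, n >= 1, by the triangle inequality:
|a_m - a_n| = |1/m - 1/n| <= 1/m + 1/n <= 2/min(m,n).
So g(n) = 2/n bounds the Cauchy difference. Since g(n) -> 0, (a_n) is Cauchy.
Now solve g(N) < 1/7: 2/N < 1/7 <=> N > 2 / (1/7) = 14.
The smallest integer strictly greater than 14 is N = 15.
Check: g(15) = 2/15 = 2/15 < 1/7; g(14) = 1/7 >= 1/7. So N = 15.

15


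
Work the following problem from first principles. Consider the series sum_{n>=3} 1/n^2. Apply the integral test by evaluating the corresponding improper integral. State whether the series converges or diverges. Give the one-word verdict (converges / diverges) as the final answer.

Let f(x) = x^(-2). Then f is positive, continuous, and decreasing on [3, infinity), so the integral test applies.
Compute the improper integral int_{3}^infinity f(x) dx:
  antiderivative F(x) = -1/x.
  As x -> infinity, F(x) -> 0 (since p = 2 > 1).
  So int = F(infinity) - F(3) = 0 - (-1/3) = 1/3.
  Finite, so by the integral test, the series converges.

converges


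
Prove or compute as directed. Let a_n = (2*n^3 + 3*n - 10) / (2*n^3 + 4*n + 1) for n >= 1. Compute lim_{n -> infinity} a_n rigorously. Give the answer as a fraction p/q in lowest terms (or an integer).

Divide numerator and denominator by n^3, the highest power:
numerator / n^3 = 2 + 3/n^2 - 10/n^3
denominator / n^3 = 2 + 4/n^2 + n^(-3)
As n -> infinity, all terms of the form c/n^k (k >= 1) tend to 0.
So numerator / n^3 -> 2 and denominator / n^3 -> 2.
Therefore lim a_n = 1.

1


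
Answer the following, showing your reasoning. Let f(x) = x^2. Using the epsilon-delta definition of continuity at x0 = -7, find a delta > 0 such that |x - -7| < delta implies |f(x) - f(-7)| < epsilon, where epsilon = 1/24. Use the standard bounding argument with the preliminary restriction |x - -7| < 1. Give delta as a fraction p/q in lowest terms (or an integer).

Factor: |x^2 - (-7)^2| = |x - -7| * |x + -7|.
Impose |x - -7| < 1 first. Then |x + -7| = |(x - -7) + 2*(-7)| <= |x - -7| + 2*|-7| < 1 + 14 = 15.
So |x^2 - (-7)^2| < delta * 15.
We need delta * 15 <= 1/24, i.e. delta <= 1/24/15 = 1/360.
Since 1/360 < 1, this is tighter than 1; take delta = 1/360.
So delta = 1/360 works.

1/360


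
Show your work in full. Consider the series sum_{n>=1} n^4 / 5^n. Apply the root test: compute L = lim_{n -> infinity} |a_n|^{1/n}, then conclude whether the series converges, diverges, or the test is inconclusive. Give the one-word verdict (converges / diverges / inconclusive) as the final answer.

Let a_n denote the general term. Form |a_n|^(1/n) and simplify:
|a_n|^(1/n) = n^(4/n)/5
Take the limit as n -> infinity: L = 1/5.
Since L = 1/5 < 1, the root test implies convergence.

converges


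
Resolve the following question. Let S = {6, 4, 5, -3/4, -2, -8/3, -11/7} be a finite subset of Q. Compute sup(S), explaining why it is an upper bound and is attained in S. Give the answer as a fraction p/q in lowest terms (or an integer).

S is finite, so sup(S) = max(S).
Sorted decreasing:
6, 5, 4, -3/4, -11/7, -2, -8/3
The extremum is 6.
For every x in S, x <= 6. And 6 is in S, so it is attained.
Therefore sup(S) = 6.

6


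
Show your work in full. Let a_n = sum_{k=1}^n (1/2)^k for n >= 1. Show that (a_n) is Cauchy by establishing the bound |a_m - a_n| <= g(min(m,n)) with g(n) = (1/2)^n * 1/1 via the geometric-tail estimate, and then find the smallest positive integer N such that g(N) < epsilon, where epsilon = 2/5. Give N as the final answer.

For m > n >= 1: |a_m - a_n| = sum_{k=n+1}^m (1/2)^k < sum_{k=n+1}^infinity (1/2)^k = (1/2)^(n+1) / (1 - 1/2) = (1/2)^n * (1/2) * (2/1) = (1/2)^n * 1/1.
So g(n) = (1/2)^n / 1. Since g(n) -> 0, (a_n) is Cauchy.
Now solve g(N) < 2/5: (1/2)^N / 1 < 2/5 <=> 2^N > 1 / (1 * 2/5) = 5/2.
Check powers of 2: 2^1 = 2 <= 5/2, 2^2 = 4 > 5/2.
So the smallest such N is 2. Check: g(2) = 1/(1 * 4) = 1/4 < 2/5.

2


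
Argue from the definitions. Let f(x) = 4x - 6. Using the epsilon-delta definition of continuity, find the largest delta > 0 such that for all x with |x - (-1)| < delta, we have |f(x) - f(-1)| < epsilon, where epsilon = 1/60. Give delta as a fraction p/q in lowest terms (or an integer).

We compute f(-1) = 4*(-1) - 6 = -10.
|f(x) - f(-1)| = |4x - 6 - (-10)| = |4(x - (-1))| = 4|x - (-1)|.
We need 4|x - (-1)| < 1/60, i.e. |x - (-1)| < 1/60 / 4 = 1/240.
So any delta <= 1/240 works. Conversely, if delta > 1/240, then x = -1 + 1/240 satisfies |x - (-1)| = 1/240 < delta but |f(x) - f(-1)| = 4 * 1/240 = 1/60, which is not < 1/60; so no larger delta works.
Hence the largest such delta is 1/240.

1/240


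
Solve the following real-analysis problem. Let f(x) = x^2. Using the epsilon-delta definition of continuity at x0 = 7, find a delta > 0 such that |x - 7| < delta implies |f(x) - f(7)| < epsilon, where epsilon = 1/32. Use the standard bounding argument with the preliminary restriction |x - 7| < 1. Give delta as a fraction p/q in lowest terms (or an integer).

Factor: |x^2 - (7)^2| = |x - 7| * |x + 7|.
Impose |x - 7| < 1 first. Then |x + 7| = |(x - 7) + 2*(7)| <= |x - 7| + 2*|7| < 1 + 14 = 15.
So |x^2 - (7)^2| < delta * 15.
We need delta * 15 <= 1/32, i.e. delta <= 1/32/15 = 1/480.
Since 1/480 < 1, this is tighter than 1; take delta = 1/480.
So delta = 1/480 works.

1/480


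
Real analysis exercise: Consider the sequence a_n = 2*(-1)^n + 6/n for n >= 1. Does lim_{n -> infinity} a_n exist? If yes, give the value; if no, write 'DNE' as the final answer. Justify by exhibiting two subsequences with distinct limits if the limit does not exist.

Examine the behaviour of a_n along subsequences.
a_{2k} = 2 + 6/(2k) -> 2. a_{2k+1} = -2 + 6/(2k+1) -> -2.
Since these two subsequential limits are 2 and -2, distinct, the full sequence cannot converge (a convergent sequence has all subsequences tending to the same limit). So lim a_n does not exist.

DNE


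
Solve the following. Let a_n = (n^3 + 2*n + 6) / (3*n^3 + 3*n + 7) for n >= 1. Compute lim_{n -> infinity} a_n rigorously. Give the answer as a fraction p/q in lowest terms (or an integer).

Divide numerator and denominator by n^3, the highest power:
numerator / n^3 = 1 + 2/n^2 + 6/n^3
denominator / n^3 = 3 + 3/n^2 + 7/n^3
As n -> infinity, all terms of the form c/n^k (k >= 1) tend to 0.
So numerator / n^3 -> 1 and denominator / n^3 -> 3.
Therefore lim a_n = 1/3.

1/3


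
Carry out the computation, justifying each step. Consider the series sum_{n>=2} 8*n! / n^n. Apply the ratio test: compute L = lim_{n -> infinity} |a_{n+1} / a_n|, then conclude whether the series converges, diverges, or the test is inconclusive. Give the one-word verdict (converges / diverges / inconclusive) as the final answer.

Let a_n denote the general term. Form the ratio a_{n+1}/a_n and simplify:
a_{n+1}/a_n = (n/(n + 1))^n
Take the limit as n -> infinity: L = exp(-1).
Since L = exp(-1) < 1, the ratio test implies the series converges.

converges


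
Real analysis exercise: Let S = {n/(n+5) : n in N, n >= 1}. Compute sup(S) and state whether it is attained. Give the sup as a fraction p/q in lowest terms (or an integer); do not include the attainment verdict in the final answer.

Analysis:
- Values: 1/6, 2/7, 3/8, 4/9, ... strictly increasing.
- Minimum is 1/6 (n=1); inf = 1/6 (attained).
- n/(n+5) = 1 - 5/(n+5) -> 1 from below as n -> infinity, and never equals 1.
- So sup = 1 (not attained).
Conclusion: sup(S) = 1, not attained in S.

1


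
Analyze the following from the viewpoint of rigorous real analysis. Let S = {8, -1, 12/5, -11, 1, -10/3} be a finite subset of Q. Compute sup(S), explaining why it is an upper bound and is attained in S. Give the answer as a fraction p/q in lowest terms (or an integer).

S is finite, so sup(S) = max(S).
Sorted decreasing:
8, 12/5, 1, -1, -10/3, -11
The extremum is 8.
For every x in S, x <= 8. And 8 is in S, so it is attained.
Therefore sup(S) = 8.

8


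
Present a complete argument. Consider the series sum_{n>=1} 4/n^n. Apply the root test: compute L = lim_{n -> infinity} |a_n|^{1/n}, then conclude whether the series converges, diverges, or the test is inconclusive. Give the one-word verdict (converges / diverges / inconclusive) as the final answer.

Let a_n denote the general term. Form |a_n|^(1/n) and simplify:
|a_n|^(1/n) = 2^(2/n)/n
Take the limit as n -> infinity: L = 0.
Since L = 0 < 1, the root test implies convergence.

converges


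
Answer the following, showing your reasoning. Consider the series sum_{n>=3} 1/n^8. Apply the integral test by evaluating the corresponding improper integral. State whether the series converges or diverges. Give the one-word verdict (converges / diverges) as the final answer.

Let f(x) = x^(-8). Then f is positive, continuous, and decreasing on [3, infinity), so the integral test applies.
Compute the improper integral int_{3}^infinity f(x) dx:
  antiderivative F(x) = -1/(7*x^7).
  As x -> infinity, F(x) -> 0 (since p = 8 > 1).
  So int = F(infinity) - F(3) = 0 - (-1/15309) = 1/15309.
  Finite, so by the integral test, the series converges.

converges


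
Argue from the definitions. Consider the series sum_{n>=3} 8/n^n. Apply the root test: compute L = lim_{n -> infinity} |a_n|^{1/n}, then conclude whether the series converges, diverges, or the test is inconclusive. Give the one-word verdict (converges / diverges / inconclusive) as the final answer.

Let a_n denote the general term. Form |a_n|^(1/n) and simplify:
|a_n|^(1/n) = 2^(3/n)/n
Take the limit as n -> infinity: L = 0.
Since L = 0 < 1, the root test implies convergence.

converges


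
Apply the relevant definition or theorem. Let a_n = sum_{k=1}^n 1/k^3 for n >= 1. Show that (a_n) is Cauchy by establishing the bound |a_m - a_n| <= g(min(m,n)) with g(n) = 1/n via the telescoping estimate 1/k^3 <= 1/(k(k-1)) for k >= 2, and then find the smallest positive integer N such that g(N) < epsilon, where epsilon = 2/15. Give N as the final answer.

For m > n >= 1: |a_m - a_n| = sum_{k=n+1}^m 1/k^3.
Use 1/k^3 <= 1/(k(k-1)) = 1/(k-1) - 1/k for k >= 2 (which holds since k^3 >= k^2 >= k(k-1) for k >= 2):
sum_{k=n+1}^m 1/k^3 <= sum_{k=n+1}^m (1/(k-1) - 1/k) = 1/n - 1/m <= 1/n.
By symmetry the same bound holds with n,m swapped, so |a_m - a_n| <= 1/min(m,n) = g(min(m,n)). Since g(n) -> 0, (a_n) is Cauchy.
Now solve g(N) < 2/15: 1/N < 2/15 <=> N > 1/(2/15) = 15/2.
The smallest integer strictly greater than 15/2 is N = 8.
Check: g(8) = 1/8 < 2/15; g(7) = 1/7 >= 2/15. So N = 8.

8


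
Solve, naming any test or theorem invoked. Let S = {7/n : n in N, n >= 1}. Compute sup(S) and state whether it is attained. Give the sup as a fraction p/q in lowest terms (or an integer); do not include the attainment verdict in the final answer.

Analysis:
- Values: 7, 7/2, 7/3, 7/4, ... strictly decreasing.
- The maximum is 7 (n=1); sup = 7 (attained).
- The set is bounded below by 0; 7/n -> 0 so 0 is the greatest lower bound.
- 0 is not in the set, so inf = 0 is not attained.
Conclusion: sup(S) = 7, attained in S.

7


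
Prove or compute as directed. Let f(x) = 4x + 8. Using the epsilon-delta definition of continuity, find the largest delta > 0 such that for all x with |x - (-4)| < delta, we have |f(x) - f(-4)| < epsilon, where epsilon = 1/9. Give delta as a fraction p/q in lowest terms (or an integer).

We compute f(-4) = 4*(-4) + 8 = -8.
|f(x) - f(-4)| = |4x + 8 - (-8)| = |4(x - (-4))| = 4|x - (-4)|.
We need 4|x - (-4)| < 1/9, i.e. |x - (-4)| < 1/9 / 4 = 1/36.
So any delta <= 1/36 works. Conversely, if delta > 1/36, then x = -4 + 1/36 satisfies |x - (-4)| = 1/36 < delta but |f(x) - f(-4)| = 4 * 1/36 = 1/9, which is not < 1/9; so no larger delta works.
Hence the largest such delta is 1/36.

1/36


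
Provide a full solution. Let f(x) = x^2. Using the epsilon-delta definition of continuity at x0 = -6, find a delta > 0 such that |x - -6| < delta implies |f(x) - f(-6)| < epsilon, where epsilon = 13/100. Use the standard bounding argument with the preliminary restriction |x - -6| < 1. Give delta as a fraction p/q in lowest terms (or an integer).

Factor: |x^2 - (-6)^2| = |x - -6| * |x + -6|.
Impose |x - -6| < 1 first. Then |x + -6| = |(x - -6) + 2*(-6)| <= |x - -6| + 2*|-6| < 1 + 12 = 13.
So |x^2 - (-6)^2| < delta * 13.
We need delta * 13 <= 13/100, i.e. delta <= 13/100/13 = 1/100.
Since 1/100 < 1, this is tighter than 1; take delta = 1/100.
So delta = 1/100 works.

1/100
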